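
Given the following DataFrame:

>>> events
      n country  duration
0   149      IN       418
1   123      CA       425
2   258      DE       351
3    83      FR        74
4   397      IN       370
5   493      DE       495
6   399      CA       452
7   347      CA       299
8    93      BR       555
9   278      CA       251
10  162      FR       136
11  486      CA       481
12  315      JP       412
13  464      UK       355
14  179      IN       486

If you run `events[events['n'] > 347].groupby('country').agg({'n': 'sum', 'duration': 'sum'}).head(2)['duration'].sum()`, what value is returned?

1428

filter rows where n > 347:
      n country  duration
4   397      IN       370
5   493      DE       495
6   399      CA       452
11  486      CA       481
13  464      UK       355
group by country: sum(n), sum(duration):
           n  duration
country               
CA       885       933
DE       493       495
IN       397       370
UK       464       355
take first 2 rows:
           n  duration
country               
CA       885       933
DE       493       495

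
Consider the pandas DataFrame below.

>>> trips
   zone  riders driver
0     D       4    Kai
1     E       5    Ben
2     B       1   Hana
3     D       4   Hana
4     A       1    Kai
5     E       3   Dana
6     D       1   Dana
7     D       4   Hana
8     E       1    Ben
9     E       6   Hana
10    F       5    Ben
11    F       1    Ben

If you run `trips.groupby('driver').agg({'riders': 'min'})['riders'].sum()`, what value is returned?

group by driver, min of riders:
        riders
driver        
Ben          1
Dana         1
Hana         1
Kai          1
Then the sum of column 'riders': 4

4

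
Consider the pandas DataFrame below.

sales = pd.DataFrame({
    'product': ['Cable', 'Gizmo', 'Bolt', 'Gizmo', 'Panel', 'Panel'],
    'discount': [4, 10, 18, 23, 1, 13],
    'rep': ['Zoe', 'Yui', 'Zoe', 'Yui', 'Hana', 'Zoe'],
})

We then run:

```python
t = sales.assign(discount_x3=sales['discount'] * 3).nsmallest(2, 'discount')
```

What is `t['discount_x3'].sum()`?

15

add column discount_x3 = sales['discount'] * 3:
  product  discount   rep  discount_x3
0   Cable         4   Zoe           12
1   Gizmo        10   Yui           30
2    Bolt        18   Zoe           54
3   Gizmo        23   Yui           69
4   Panel         1  Hana            3
5   Panel        13   Zoe           39
take 2 rows with smallest discount:
  product  discount   rep  discount_x3
4   Panel         1  Hana            3
0   Cable         4   Zoe           12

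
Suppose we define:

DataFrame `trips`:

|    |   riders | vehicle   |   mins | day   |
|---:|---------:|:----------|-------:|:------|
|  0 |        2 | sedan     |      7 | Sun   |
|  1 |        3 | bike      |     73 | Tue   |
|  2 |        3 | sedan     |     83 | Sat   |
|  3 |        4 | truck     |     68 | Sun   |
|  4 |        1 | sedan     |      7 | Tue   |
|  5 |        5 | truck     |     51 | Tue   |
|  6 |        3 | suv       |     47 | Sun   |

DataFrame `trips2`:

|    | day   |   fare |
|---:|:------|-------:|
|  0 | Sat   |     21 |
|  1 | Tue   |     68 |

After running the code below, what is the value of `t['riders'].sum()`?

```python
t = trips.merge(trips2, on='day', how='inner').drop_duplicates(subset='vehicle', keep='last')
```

merge on 'day' (how='inner') → 4 rows:
   riders vehicle  mins  day  fare
0       3    bike    73  Tue    68
1       3   sedan    83  Sat    21
2       1   sedan     7  Tue    68
3       5   truck    51  Tue    68
drop duplicate vehicle (keep=last):
   riders vehicle  mins  day  fare
0       3    bike    73  Tue    68
2       1   sedan     7  Tue    68
3       5   truck    51  Tue    68

9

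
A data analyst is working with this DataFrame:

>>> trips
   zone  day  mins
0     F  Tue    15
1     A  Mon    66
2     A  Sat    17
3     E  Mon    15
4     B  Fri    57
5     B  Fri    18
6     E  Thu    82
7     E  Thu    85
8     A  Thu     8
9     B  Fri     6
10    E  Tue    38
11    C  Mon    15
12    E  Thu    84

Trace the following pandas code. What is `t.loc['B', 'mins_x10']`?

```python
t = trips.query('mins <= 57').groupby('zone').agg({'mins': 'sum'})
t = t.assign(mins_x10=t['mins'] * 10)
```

810

filter rows where mins <= 57:
   zone  day  mins
0     F  Tue    15
2     A  Sat    17
3     E  Mon    15
4     B  Fri    57
5     B  Fri    18
8     A  Thu     8
9     B  Fri     6
10    E  Tue    38
11    C  Mon    15
group by zone, sum of mins:
      mins
zone      
A       25
B       81
C       15
E       53
F       15
add column mins_x10 = t['mins'] * 10:
      mins  mins_x10
zone                
A       25       250
B       81       810
C       15       150
E       53       530
F       15       150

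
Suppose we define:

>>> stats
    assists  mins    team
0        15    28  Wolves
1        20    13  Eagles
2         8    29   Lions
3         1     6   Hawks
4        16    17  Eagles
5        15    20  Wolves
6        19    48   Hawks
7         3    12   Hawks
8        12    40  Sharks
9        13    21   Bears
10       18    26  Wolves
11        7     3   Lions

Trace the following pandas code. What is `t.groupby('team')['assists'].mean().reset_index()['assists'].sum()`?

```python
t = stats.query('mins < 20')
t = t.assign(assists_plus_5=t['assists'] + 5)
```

27.0

filter rows where mins < 20:
    assists  mins    team
1        20    13  Eagles
3         1     6   Hawks
4        16    17  Eagles
7         3    12   Hawks
11        7     3   Lions
add column assists_plus_5 = t['assists'] + 5:
    assists  mins    team  assists_plus_5
1        20    13  Eagles              25
3         1     6   Hawks               6
4        16    17  Eagles              21
7         3    12   Hawks               8
11        7     3   Lions              12
group by team, mean of assists:
team
Eagles    18.0
Hawks      2.0
Lions      7.0
Name: assists, dtype: float64
reset_index():
     team  assists
0  Eagles     18.0
1   Hawks      2.0
2   Lions      7.0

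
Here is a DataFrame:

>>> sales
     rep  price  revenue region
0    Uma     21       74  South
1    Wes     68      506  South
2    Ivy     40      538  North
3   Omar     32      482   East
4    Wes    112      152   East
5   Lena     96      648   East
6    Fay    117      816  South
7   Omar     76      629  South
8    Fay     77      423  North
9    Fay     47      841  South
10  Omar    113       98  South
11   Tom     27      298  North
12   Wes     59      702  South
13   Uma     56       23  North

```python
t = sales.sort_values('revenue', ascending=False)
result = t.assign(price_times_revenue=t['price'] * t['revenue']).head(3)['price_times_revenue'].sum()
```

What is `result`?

176417

sort by revenue descending:
     rep  price  revenue region
9    Fay     47      841  South
6    Fay    117      816  South
12   Wes     59      702  South
5   Lena     96      648   East
7   Omar     76      629  South
2    Ivy     40      538  North
1    Wes     68      506  South
3   Omar     32      482   East
8    Fay     77      423  North
11   Tom     27      298  North
4    Wes    112      152   East
10  Omar    113       98  South
0    Uma     21       74  South
13   Uma     56       23  North
add column price_times_revenue = t['price'] * t['revenue']:
     rep  price  revenue region  price_times_revenue
9    Fay     47      841  South                39527
6    Fay    117      816  South                95472
12   Wes     59      702  South                41418
5   Lena     96      648   East                62208
7   Omar     76      629  South                47804
2    Ivy     40      538  North                21520
1    Wes     68      506  South                34408
3   Omar     32      482   East                15424
8    Fay     77      423  North                32571
11   Tom     27      298  North                 8046
4    Wes    112      152   East                17024
10  Omar    113       98  South                11074
0    Uma     21       74  South                 1554
13   Uma     56       23  North                 1288
take first 3 rows:
    rep  price  revenue region  price_times_revenue
9   Fay     47      841  South                39527
6   Fay    117      816  South                95472
12  Wes     59      702  South                41418
Hence 176417.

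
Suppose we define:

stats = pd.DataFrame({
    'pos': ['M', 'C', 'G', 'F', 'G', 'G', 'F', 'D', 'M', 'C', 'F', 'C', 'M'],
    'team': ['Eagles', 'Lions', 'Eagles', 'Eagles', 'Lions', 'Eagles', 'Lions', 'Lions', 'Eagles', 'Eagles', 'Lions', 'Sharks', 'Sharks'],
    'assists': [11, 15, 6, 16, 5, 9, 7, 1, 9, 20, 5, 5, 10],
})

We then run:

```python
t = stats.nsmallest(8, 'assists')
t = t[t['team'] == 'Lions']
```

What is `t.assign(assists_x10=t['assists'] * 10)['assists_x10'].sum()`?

take 8 rows with smallest assists:
   pos    team  assists
7    D   Lions        1
4    G   Lions        5
10   F   Lions        5
11   C  Sharks        5
2    G  Eagles        6
6    F   Lions        7
5    G  Eagles        9
8    M  Eagles        9
filter rows where team == 'Lions':
   pos   team  assists
7    D  Lions        1
4    G  Lions        5
10   F  Lions        5
6    F  Lions        7
add column assists_x10 = t['assists'] * 10:
   pos   team  assists  assists_x10
7    D  Lions        1           10
4    G  Lions        5           50
10   F  Lions        5           50
6    F  Lions        7           70

180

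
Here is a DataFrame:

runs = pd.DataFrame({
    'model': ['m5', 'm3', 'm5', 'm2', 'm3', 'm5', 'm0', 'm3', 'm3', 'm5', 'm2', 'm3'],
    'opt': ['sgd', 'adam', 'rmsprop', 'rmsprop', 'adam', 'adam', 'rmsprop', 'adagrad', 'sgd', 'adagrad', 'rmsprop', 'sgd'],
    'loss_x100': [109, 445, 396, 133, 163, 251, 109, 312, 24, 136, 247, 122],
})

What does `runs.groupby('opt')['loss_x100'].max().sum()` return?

1275

group by opt, max of loss_x100:
opt
adagrad    312
adam       445
rmsprop    396
sgd        122
Name: loss_x100, dtype: int64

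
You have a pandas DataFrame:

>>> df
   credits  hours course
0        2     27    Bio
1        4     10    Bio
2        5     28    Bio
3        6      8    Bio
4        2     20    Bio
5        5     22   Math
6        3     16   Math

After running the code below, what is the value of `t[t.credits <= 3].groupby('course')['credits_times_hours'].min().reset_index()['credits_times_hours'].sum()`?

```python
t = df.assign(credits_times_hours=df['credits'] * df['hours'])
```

add column credits_times_hours = df['credits'] * df['hours']:
   credits  hours course  credits_times_hours
0        2     27    Bio                   54
1        4     10    Bio                   40
2        5     28    Bio                  140
3        6      8    Bio                   48
4        2     20    Bio                   40
5        5     22   Math                  110
6        3     16   Math                   48
filter rows where credits <= 3:
   credits  hours course  credits_times_hours
0        2     27    Bio                   54
4        2     20    Bio                   40
6        3     16   Math                   48
group by course, min of credits_times_hours:
course
Bio     40
Math    48
Name: credits_times_hours, dtype: int64
reset_index():
  course  credits_times_hours
0    Bio                   40
1   Math                   48

88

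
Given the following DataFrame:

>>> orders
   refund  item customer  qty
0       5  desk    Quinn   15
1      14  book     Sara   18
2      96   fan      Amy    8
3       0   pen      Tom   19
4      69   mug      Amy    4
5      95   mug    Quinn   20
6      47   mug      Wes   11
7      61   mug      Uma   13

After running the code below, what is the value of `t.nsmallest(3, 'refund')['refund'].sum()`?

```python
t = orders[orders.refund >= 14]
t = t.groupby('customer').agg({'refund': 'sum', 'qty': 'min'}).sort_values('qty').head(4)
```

122

filter rows where refund >= 14:
   refund  item customer  qty
1      14  book     Sara   18
2      96   fan      Amy    8
4      69   mug      Amy    4
5      95   mug    Quinn   20
6      47   mug      Wes   11
7      61   mug      Uma   13
group by customer: sum(refund), min(qty):
          refund  qty
customer             
Amy          165    4
Quinn         95   20
Sara          14   18
Uma           61   13
Wes           47   11
sort by qty:
          refund  qty
customer             
Amy          165    4
Wes           47   11
Uma           61   13
Sara          14   18
Quinn         95   20
take first 4 rows:
          refund  qty
customer             
Amy          165    4
Wes           47   11
Uma           61   13
Sara          14   18
take 3 rows with smallest refund:
          refund  qty
customer             
Sara          14   18
Wes           47   11
Uma           61   13
sum of column 'refund' → 122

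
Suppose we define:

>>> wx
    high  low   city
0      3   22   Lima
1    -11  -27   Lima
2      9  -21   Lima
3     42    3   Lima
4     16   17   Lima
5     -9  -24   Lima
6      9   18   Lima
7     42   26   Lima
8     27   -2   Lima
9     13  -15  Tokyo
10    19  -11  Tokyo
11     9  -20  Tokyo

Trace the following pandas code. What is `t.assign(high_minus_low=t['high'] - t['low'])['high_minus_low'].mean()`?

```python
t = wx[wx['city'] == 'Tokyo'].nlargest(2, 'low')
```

filter rows where city == 'Tokyo':
    high  low   city
9     13  -15  Tokyo
10    19  -11  Tokyo
11     9  -20  Tokyo
take 2 rows with largest low:
    high  low   city
10    19  -11  Tokyo
9     13  -15  Tokyo
add column high_minus_low = t['high'] - t['low']:
    high  low   city  high_minus_low
10    19  -11  Tokyo              30
9     13  -15  Tokyo              28

29.0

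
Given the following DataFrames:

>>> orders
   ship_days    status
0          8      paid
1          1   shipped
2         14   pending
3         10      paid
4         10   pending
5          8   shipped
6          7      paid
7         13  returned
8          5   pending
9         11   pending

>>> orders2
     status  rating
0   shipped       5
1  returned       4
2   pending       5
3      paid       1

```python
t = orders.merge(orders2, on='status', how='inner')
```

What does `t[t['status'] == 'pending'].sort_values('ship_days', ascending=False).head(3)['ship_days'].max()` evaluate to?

merge on 'status' (how='inner') → 10 rows:
   ship_days    status  rating
0          8      paid       1
1          1   shipped       5
2         14   pending       5
3         10      paid       1
4         10   pending       5
5          8   shipped       5
6          7      paid       1
7         13  returned       4
8          5   pending       5
9         11   pending       5
filter rows where status == 'pending':
   ship_days   status  rating
2         14  pending       5
4         10  pending       5
8          5  pending       5
9         11  pending       5
sort by ship_days descending:
   ship_days   status  rating
2         14  pending       5
9         11  pending       5
4         10  pending       5
8          5  pending       5
take first 3 rows:
   ship_days   status  rating
2         14  pending       5
9         11  pending       5
4         10  pending       5
Hence 14.

14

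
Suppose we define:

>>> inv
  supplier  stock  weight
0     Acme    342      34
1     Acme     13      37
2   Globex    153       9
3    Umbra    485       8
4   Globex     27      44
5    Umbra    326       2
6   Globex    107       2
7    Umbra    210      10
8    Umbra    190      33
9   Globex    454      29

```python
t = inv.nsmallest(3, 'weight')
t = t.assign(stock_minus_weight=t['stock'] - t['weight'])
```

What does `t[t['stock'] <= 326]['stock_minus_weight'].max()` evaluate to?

take 3 rows with smallest weight:
  supplier  stock  weight
5    Umbra    326       2
6   Globex    107       2
3    Umbra    485       8
add column stock_minus_weight = t['stock'] - t['weight']:
  supplier  stock  weight  stock_minus_weight
5    Umbra    326       2                 324
6   Globex    107       2                 105
3    Umbra    485       8                 477
filter rows where stock <= 326:
  supplier  stock  weight  stock_minus_weight
5    Umbra    326       2                 324
6   Globex    107       2                 105
Then the max of column 'stock_minus_weight': 324

324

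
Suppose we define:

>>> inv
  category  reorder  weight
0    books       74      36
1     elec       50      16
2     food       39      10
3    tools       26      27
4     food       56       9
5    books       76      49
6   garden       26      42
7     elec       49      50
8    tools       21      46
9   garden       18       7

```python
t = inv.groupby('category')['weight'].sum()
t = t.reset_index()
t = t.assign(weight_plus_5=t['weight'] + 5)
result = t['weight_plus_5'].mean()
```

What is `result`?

group by category, sum of weight:
category
books     85
elec      66
food      19
garden    49
tools     73
Name: weight, dtype: int64
reset_index():
  category  weight
0    books      85
1     elec      66
2     food      19
3   garden      49
4    tools      73
add column weight_plus_5 = t['weight'] + 5:
  category  weight  weight_plus_5
0    books      85             90
1     elec      66             71
2     food      19             24
3   garden      49             54
4    tools      73             78
The mean of column 'weight_plus_5' is 63.4.

63.4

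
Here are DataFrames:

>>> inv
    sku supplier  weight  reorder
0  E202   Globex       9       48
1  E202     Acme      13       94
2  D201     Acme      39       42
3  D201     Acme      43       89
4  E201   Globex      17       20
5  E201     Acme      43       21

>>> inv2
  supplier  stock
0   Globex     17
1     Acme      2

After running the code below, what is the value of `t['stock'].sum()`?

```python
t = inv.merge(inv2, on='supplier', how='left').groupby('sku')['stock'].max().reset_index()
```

merge on 'supplier' (how='left') → 6 rows:
    sku supplier  weight  reorder  stock
0  E202   Globex       9       48     17
1  E202     Acme      13       94      2
2  D201     Acme      39       42      2
3  D201     Acme      43       89      2
4  E201   Globex      17       20     17
5  E201     Acme      43       21      2
group by sku, max of stock:
sku
D201     2
E201    17
E202    17
Name: stock, dtype: int64
reset_index():
    sku  stock
0  D201      2
1  E201     17
2  E202     17
The sum of column 'stock' is 36.

36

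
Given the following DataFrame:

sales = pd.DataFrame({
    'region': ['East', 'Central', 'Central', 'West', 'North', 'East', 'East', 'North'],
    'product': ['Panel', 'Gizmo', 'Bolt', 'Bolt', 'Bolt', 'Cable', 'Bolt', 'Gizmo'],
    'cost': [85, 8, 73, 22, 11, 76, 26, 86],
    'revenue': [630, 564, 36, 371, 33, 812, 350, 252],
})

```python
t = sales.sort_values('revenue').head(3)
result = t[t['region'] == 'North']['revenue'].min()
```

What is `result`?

sort by revenue:
    region product  cost  revenue
4    North    Bolt    11       33
2  Central    Bolt    73       36
7    North   Gizmo    86      252
6     East    Bolt    26      350
3     West    Bolt    22      371
1  Central   Gizmo     8      564
0     East   Panel    85      630
5     East   Cable    76      812
take first 3 rows:
    region product  cost  revenue
4    North    Bolt    11       33
2  Central    Bolt    73       36
7    North   Gizmo    86      252
filter rows where region == 'North':
  region product  cost  revenue
4  North    Bolt    11       33
7  North   Gizmo    86      252

33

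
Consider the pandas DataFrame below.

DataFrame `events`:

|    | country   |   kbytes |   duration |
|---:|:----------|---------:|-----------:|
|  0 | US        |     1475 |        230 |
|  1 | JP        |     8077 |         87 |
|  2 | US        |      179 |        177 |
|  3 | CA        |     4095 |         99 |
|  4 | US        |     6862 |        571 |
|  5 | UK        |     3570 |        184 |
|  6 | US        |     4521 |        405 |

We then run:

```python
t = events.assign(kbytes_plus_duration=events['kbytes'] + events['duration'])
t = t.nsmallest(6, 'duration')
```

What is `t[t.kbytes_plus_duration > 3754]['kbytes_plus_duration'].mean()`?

5761.33333333

add column kbytes_plus_duration = events['kbytes'] + events['duration']:
  country  kbytes  duration  kbytes_plus_duration
0      US    1475       230                  1705
1      JP    8077        87                  8164
2      US     179       177                   356
3      CA    4095        99                  4194
4      US    6862       571                  7433
5      UK    3570       184                  3754
6      US    4521       405                  4926
take 6 rows with smallest duration:
  country  kbytes  duration  kbytes_plus_duration
1      JP    8077        87                  8164
3      CA    4095        99                  4194
2      US     179       177                   356
5      UK    3570       184                  3754
0      US    1475       230                  1705
6      US    4521       405                  4926
filter rows where kbytes_plus_duration > 3754:
  country  kbytes  duration  kbytes_plus_duration
1      JP    8077        87                  8164
3      CA    4095        99                  4194
6      US    4521       405                  4926
So mean() = 5761.33333333.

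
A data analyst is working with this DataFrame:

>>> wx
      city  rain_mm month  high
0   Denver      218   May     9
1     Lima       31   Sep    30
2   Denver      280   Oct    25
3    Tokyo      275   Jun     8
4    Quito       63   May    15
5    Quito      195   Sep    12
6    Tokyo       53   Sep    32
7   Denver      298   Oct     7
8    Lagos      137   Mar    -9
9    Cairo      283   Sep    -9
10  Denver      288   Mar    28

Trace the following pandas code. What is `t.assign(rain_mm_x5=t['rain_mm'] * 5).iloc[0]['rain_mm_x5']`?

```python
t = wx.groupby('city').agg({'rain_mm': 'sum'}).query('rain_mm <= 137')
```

group by city, sum of rain_mm:
        rain_mm
city           
Cairo       283
Denver     1084
Lagos       137
Lima         31
Quito       258
Tokyo       328
filter rows where rain_mm <= 137:
       rain_mm
city          
Lagos      137
Lima        31
add column rain_mm_x5 = t['rain_mm'] * 5:
       rain_mm  rain_mm_x5
city                      
Lagos      137         685
Lima        31         155
Then the value at position 0, column 'rain_mm_x5': 685

685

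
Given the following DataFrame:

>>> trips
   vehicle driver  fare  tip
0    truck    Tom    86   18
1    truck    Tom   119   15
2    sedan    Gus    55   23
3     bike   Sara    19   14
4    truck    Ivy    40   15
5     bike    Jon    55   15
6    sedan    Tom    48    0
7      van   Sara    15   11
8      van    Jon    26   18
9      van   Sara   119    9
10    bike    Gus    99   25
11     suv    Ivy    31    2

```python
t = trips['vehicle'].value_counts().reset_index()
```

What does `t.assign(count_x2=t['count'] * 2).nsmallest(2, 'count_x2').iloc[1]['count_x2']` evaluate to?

4

value_counts of vehicle:
vehicle
truck    3
bike     3
van      3
sedan    2
suv      1
Name: count, dtype: int64
reset_index():
  vehicle  count
0   truck      3
1    bike      3
2     van      3
3   sedan      2
4     suv      1
add column count_x2 = t['count'] * 2:
  vehicle  count  count_x2
0   truck      3         6
1    bike      3         6
2     van      3         6
3   sedan      2         4
4     suv      1         2
take 2 rows with smallest count_x2:
  vehicle  count  count_x2
4     suv      1         2
3   sedan      2         4
Then the value at position 1, column 'count_x2': 4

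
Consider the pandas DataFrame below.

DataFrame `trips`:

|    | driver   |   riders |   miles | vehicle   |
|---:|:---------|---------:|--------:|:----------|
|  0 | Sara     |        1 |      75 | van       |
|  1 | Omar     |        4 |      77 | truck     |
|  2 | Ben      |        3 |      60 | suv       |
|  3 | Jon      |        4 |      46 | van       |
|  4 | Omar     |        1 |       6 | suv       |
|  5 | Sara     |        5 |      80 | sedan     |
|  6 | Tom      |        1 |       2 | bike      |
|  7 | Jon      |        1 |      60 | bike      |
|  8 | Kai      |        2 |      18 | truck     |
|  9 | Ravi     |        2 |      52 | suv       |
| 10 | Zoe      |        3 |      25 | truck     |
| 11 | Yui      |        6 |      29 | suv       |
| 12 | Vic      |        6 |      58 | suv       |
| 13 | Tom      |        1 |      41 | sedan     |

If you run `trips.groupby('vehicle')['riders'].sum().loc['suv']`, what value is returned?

group by vehicle, sum of riders:
vehicle
bike      2
sedan     6
suv      18
truck     9
van       5
Name: riders, dtype: int64
The value at index 'suv' is 18.

18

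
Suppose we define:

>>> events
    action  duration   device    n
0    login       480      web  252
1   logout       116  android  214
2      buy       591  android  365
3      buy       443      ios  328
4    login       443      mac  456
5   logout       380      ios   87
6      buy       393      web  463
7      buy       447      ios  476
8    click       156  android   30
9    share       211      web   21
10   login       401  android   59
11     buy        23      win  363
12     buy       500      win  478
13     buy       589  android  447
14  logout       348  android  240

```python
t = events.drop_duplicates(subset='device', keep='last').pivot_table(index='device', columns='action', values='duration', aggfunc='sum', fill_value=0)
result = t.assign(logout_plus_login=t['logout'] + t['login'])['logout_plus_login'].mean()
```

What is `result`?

drop duplicate device (keep=last):
    action  duration   device    n
4    login       443      mac  456
7      buy       447      ios  476
9    share       211      web   21
12     buy       500      win  478
14  logout       348  android  240
pivot: rows=device, cols=action, sum(duration):
action   buy  login  logout  share
device                            
android    0      0     348      0
ios      447      0       0      0
mac        0    443       0      0
web        0      0       0    211
win      500      0       0      0
add column logout_plus_login = t['logout'] + t['login']:
action   buy  login  logout  share  logout_plus_login
device                                               
android    0      0     348      0                348
ios      447      0       0      0                  0
mac        0    443       0      0                443
web        0      0       0    211                  0
win      500      0       0      0                  0

158.2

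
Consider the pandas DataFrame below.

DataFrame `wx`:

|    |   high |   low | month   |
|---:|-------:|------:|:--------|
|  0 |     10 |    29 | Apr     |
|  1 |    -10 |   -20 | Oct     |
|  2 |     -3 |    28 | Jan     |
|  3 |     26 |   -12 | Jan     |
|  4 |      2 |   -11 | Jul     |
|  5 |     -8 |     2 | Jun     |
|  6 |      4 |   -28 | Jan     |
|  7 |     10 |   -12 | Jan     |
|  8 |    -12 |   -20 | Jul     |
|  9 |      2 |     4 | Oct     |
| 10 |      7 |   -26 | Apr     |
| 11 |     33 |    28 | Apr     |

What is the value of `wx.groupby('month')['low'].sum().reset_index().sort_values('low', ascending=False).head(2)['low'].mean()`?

16.5

group by month, sum of low:
month
Apr    31
Jan   -24
Jul   -31
Jun     2
Oct   -16
Name: low, dtype: int64
reset_index():
  month  low
0   Apr   31
1   Jan  -24
2   Jul  -31
3   Jun    2
4   Oct  -16
sort by low descending:
  month  low
0   Apr   31
3   Jun    2
4   Oct  -16
1   Jan  -24
2   Jul  -31
take first 2 rows:
  month  low
0   Apr   31
3   Jun    2
Reading off the mean of column 'low', we get 16.5.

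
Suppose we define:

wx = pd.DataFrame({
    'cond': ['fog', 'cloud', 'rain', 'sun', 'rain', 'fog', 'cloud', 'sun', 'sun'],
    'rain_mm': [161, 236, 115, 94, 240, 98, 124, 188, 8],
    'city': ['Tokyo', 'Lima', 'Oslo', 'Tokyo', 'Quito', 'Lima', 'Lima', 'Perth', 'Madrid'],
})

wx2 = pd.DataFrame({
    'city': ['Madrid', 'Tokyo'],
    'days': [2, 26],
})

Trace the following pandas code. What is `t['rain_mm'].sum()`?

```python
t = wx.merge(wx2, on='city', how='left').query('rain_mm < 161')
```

merge on 'city' (how='left') → 9 rows:
    cond  rain_mm    city  days
0    fog      161   Tokyo  26.0
1  cloud      236    Lima   NaN
2   rain      115    Oslo   NaN
3    sun       94   Tokyo  26.0
4   rain      240   Quito   NaN
5    fog       98    Lima   NaN
6  cloud      124    Lima   NaN
7    sun      188   Perth   NaN
8    sun        8  Madrid   2.0
filter rows where rain_mm < 161:
    cond  rain_mm    city  days
2   rain      115    Oslo   NaN
3    sun       94   Tokyo  26.0
5    fog       98    Lima   NaN
6  cloud      124    Lima   NaN
8    sun        8  Madrid   2.0
The sum of column 'rain_mm' is 439.

439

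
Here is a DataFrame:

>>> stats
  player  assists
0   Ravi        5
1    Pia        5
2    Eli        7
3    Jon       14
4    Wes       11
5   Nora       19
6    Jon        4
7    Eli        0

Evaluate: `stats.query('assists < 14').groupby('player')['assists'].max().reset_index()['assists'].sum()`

filter rows where assists < 14:
  player  assists
0   Ravi        5
1    Pia        5
2    Eli        7
4    Wes       11
6    Jon        4
7    Eli        0
group by player, max of assists:
player
Eli      7
Jon      4
Pia      5
Ravi     5
Wes     11
Name: assists, dtype: int64
reset_index():
  player  assists
0    Eli        7
1    Jon        4
2    Pia        5
3   Ravi        5
4    Wes       11
So sum() = 32.

32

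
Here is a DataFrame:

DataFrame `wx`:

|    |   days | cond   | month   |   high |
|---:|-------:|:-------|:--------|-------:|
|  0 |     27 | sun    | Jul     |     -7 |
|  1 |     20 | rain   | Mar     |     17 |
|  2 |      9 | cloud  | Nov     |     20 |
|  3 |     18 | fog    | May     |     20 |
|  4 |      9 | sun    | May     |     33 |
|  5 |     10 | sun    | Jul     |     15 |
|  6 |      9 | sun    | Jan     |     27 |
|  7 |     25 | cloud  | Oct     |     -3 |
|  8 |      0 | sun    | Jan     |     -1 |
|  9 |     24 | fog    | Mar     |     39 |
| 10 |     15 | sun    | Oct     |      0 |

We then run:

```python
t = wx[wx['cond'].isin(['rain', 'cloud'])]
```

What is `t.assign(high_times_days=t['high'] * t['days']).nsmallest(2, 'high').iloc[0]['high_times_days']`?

filter rows where cond in ['rain', 'cloud']:
   days   cond month  high
1    20   rain   Mar    17
2     9  cloud   Nov    20
7    25  cloud   Oct    -3
add column high_times_days = t['high'] * t['days']:
   days   cond month  high  high_times_days
1    20   rain   Mar    17              340
2     9  cloud   Nov    20              180
7    25  cloud   Oct    -3              -75
take 2 rows with smallest high:
   days   cond month  high  high_times_days
7    25  cloud   Oct    -3              -75
1    20   rain   Mar    17              340
The value at position 0, column 'high_times_days' is -75.

-75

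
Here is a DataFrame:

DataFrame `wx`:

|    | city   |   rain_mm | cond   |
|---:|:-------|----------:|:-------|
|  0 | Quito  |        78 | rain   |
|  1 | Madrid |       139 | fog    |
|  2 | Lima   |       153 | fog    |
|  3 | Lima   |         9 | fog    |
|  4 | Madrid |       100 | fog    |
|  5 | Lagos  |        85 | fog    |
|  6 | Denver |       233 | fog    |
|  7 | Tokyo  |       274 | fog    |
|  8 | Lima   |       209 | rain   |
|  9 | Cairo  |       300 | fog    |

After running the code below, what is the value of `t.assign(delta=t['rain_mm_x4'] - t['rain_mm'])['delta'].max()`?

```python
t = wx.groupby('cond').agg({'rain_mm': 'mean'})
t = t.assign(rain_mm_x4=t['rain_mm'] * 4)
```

group by cond, mean of rain_mm:
      rain_mm
cond         
fog   161.625
rain  143.500
add column rain_mm_x4 = t['rain_mm'] * 4:
      rain_mm  rain_mm_x4
cond                     
fog   161.625       646.5
rain  143.500       574.0
add column delta = t['rain_mm_x4'] - t['rain_mm']:
      rain_mm  rain_mm_x4    delta
cond                              
fog   161.625       646.5  484.875
rain  143.500       574.0  430.500
The max of column 'delta' is 484.875.

484.875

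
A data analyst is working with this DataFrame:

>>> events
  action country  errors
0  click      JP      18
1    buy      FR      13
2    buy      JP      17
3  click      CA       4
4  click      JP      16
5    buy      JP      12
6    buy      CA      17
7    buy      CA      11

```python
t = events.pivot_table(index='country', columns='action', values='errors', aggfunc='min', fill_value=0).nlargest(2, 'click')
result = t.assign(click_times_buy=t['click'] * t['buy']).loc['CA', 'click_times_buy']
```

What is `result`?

44

pivot: rows=country, cols=action, min(errors):
action   buy  click
country            
CA        11      4
FR        13      0
JP        12     16
take 2 rows with largest click:
action   buy  click
country            
JP        12     16
CA        11      4
add column click_times_buy = t['click'] * t['buy']:
action   buy  click  click_times_buy
country                             
JP        12     16              192
CA        11      4               44
Hence 44.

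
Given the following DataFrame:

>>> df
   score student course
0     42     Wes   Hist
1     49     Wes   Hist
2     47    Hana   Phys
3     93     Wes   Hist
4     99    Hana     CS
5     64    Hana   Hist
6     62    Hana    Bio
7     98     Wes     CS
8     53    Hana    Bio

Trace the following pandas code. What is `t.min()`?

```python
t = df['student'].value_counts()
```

value_counts of student:
student
Hana    5
Wes     4
Name: count, dtype: int64
min of the resulting series → 4

4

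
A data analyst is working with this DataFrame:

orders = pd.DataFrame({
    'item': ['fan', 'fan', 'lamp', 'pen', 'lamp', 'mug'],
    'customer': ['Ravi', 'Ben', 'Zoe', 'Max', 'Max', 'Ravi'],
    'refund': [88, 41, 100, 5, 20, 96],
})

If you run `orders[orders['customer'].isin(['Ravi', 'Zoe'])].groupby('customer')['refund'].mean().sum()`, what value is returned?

192.0

filter rows where customer in ['Ravi', 'Zoe']:
   item customer  refund
0   fan     Ravi      88
2  lamp      Zoe     100
5   mug     Ravi      96
group by customer, mean of refund:
customer
Ravi     92.0
Zoe     100.0
Name: refund, dtype: float64
Reading off the sum of the resulting series, we get 192.0.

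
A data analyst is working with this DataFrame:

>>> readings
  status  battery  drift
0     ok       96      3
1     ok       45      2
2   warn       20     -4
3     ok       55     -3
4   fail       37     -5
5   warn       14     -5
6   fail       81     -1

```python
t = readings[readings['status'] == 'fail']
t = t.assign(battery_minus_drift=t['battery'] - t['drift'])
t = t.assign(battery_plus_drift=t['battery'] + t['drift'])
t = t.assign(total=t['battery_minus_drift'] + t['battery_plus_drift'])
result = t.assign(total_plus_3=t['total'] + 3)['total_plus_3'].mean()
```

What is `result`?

filter rows where status == 'fail':
  status  battery  drift
4   fail       37     -5
6   fail       81     -1
add column battery_minus_drift = t['battery'] - t['drift']:
  status  battery  drift  battery_minus_drift
4   fail       37     -5                   42
6   fail       81     -1                   82
add column battery_plus_drift = t['battery'] + t['drift']:
  status  battery  drift  battery_minus_drift  battery_plus_drift
4   fail       37     -5                   42                  32
6   fail       81     -1                   82                  80
add column total = t['battery_minus_drift'] + t['battery_plus_drift']:
  status  battery  drift  battery_minus_drift  battery_plus_drift  total
4   fail       37     -5                   42                  32     74
6   fail       81     -1                   82                  80    162
add column total_plus_3 = t['total'] + 3:
  status  battery  drift  battery_minus_drift  battery_plus_drift  total  total_plus_3
4   fail       37     -5                   42                  32     74            77
6   fail       81     -1                   82                  80    162           165

121.0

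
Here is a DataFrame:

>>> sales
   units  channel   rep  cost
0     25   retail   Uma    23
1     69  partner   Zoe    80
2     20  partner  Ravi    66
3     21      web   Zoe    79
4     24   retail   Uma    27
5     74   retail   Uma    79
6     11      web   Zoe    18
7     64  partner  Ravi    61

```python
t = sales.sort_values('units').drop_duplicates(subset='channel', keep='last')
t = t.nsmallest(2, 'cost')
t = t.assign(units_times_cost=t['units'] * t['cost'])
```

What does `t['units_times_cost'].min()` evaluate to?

sort by units:
   units  channel   rep  cost
6     11      web   Zoe    18
2     20  partner  Ravi    66
3     21      web   Zoe    79
4     24   retail   Uma    27
0     25   retail   Uma    23
7     64  partner  Ravi    61
1     69  partner   Zoe    80
5     74   retail   Uma    79
drop duplicate channel (keep=last):
   units  channel  rep  cost
3     21      web  Zoe    79
1     69  partner  Zoe    80
5     74   retail  Uma    79
take 2 rows with smallest cost:
   units channel  rep  cost
3     21     web  Zoe    79
5     74  retail  Uma    79
add column units_times_cost = t['units'] * t['cost']:
   units channel  rep  cost  units_times_cost
3     21     web  Zoe    79              1659
5     74  retail  Uma    79              5846

1659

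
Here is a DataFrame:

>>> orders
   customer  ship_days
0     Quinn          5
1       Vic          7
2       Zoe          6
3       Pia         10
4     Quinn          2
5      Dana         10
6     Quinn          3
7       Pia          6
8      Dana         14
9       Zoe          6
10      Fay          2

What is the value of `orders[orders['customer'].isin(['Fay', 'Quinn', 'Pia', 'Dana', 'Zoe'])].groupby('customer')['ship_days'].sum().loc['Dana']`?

filter rows where customer in ['Fay', 'Quinn', 'Pia', 'Dana', 'Zoe']:
   customer  ship_days
0     Quinn          5
2       Zoe          6
3       Pia         10
4     Quinn          2
5      Dana         10
6     Quinn          3
7       Pia          6
8      Dana         14
9       Zoe          6
10      Fay          2
group by customer, sum of ship_days:
customer
Dana     24
Fay       2
Pia      16
Quinn    10
Zoe      12
Name: ship_days, dtype: int64
Finally, value at index 'Dana' = 24.

24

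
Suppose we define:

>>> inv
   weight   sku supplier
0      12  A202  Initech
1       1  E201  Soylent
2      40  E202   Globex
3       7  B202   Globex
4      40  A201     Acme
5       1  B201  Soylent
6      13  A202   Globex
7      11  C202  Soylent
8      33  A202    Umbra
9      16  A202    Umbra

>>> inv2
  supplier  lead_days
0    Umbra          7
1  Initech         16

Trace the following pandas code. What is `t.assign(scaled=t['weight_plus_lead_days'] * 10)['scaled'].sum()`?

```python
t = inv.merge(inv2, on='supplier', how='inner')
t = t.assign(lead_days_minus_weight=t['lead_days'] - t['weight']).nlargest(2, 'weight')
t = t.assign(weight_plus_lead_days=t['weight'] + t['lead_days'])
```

630

merge on 'supplier' (how='inner') → 3 rows:
   weight   sku supplier  lead_days
0      12  A202  Initech         16
1      33  A202    Umbra          7
2      16  A202    Umbra          7
add column lead_days_minus_weight = t['lead_days'] - t['weight']:
   weight   sku supplier  lead_days  lead_days_minus_weight
0      12  A202  Initech         16                       4
1      33  A202    Umbra          7                     -26
2      16  A202    Umbra          7                      -9
take 2 rows with largest weight:
   weight   sku supplier  lead_days  lead_days_minus_weight
1      33  A202    Umbra          7                     -26
2      16  A202    Umbra          7                      -9
add column weight_plus_lead_days = t['weight'] + t['lead_days']:
   weight   sku supplier  lead_days  lead_days_minus_weight  weight_plus_lead_days
1      33  A202    Umbra          7                     -26                     40
2      16  A202    Umbra          7                      -9                     23
add column scaled = t['weight_plus_lead_days'] * 10:
   weight   sku supplier  lead_days  lead_days_minus_weight  weight_plus_lead_days  scaled
1      33  A202    Umbra          7                     -26                     40     400
2      16  A202    Umbra          7                      -9                     23     230
Finally, sum of column 'scaled' = 630.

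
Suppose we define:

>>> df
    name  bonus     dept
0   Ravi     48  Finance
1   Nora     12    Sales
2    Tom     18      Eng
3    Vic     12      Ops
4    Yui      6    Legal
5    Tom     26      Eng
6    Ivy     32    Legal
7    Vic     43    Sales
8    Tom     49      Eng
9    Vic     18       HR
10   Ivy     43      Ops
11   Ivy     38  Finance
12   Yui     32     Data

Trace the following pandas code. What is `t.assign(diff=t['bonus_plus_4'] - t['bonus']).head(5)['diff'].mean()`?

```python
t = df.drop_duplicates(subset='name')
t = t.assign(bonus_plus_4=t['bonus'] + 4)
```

drop duplicate name (keep=first):
   name  bonus     dept
0  Ravi     48  Finance
1  Nora     12    Sales
2   Tom     18      Eng
3   Vic     12      Ops
4   Yui      6    Legal
6   Ivy     32    Legal
add column bonus_plus_4 = t['bonus'] + 4:
   name  bonus     dept  bonus_plus_4
0  Ravi     48  Finance            52
1  Nora     12    Sales            16
2   Tom     18      Eng            22
3   Vic     12      Ops            16
4   Yui      6    Legal            10
6   Ivy     32    Legal            36
add column diff = t['bonus_plus_4'] - t['bonus']:
   name  bonus     dept  bonus_plus_4  diff
0  Ravi     48  Finance            52     4
1  Nora     12    Sales            16     4
2   Tom     18      Eng            22     4
3   Vic     12      Ops            16     4
4   Yui      6    Legal            10     4
6   Ivy     32    Legal            36     4
take first 5 rows:
   name  bonus     dept  bonus_plus_4  diff
0  Ravi     48  Finance            52     4
1  Nora     12    Sales            16     4
2   Tom     18      Eng            22     4
3   Vic     12      Ops            16     4
4   Yui      6    Legal            10     4
Then the mean of column 'diff': 4.0

4.0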